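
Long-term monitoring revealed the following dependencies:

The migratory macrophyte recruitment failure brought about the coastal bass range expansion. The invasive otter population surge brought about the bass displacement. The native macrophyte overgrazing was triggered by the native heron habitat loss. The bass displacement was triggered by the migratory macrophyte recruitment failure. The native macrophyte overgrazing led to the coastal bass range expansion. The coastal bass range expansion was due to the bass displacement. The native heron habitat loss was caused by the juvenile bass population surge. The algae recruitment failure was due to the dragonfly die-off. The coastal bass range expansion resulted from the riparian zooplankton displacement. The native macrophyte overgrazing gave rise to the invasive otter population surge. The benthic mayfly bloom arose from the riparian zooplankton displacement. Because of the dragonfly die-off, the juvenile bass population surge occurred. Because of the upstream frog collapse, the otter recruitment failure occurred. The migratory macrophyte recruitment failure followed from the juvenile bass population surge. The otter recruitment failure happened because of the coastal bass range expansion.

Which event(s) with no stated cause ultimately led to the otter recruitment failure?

the dragonfly die-off, the riparian zooplankton displacement, the upstream frog collapse

Tracing upstream from the otter recruitment failure: the otter recruitment failure ← the coastal bass range expansion ← the migratory macrophyte recruitment failure ← the juvenile bass population surge ← the dragonfly die-off.
A separate upstream branch: the otter recruitment failure ← the coastal bass range expansion ← the riparian zooplankton displacement.
A separate upstream branch: the otter recruitment failure ← the upstream frog collapse.
Each of those chain origins has no stated cause.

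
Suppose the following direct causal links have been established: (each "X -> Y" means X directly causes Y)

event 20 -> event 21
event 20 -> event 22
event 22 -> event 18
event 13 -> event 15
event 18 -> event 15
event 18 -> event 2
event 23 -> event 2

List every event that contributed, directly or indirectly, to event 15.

Immediate causes of event 15: event 13, event 18.
Further upstream: event 20, event 22.

event 13, event 18, event 20, event 22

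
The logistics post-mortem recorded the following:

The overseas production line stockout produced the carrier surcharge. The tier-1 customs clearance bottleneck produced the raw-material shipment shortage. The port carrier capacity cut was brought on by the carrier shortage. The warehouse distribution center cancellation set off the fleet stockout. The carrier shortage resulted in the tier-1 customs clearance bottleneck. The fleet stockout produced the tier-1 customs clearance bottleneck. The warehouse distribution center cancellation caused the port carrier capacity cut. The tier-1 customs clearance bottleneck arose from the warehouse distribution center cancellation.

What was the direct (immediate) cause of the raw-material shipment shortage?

the tier-1 customs clearance bottleneck

Upstream contributors include the carrier shortage, the warehouse distribution center cancellation, the fleet stockout, but only the tier-1 customs clearance bottleneck feeds directly into the raw-material shipment shortage.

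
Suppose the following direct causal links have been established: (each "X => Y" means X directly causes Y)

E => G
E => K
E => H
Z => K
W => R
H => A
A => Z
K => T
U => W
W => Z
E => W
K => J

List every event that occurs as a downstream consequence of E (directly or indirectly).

A, G, H, J, K, R, T, W, Z

Direct effects: G, W, H, K.
2 steps out: A, R, Z, J, T.
Not reachable from it: U.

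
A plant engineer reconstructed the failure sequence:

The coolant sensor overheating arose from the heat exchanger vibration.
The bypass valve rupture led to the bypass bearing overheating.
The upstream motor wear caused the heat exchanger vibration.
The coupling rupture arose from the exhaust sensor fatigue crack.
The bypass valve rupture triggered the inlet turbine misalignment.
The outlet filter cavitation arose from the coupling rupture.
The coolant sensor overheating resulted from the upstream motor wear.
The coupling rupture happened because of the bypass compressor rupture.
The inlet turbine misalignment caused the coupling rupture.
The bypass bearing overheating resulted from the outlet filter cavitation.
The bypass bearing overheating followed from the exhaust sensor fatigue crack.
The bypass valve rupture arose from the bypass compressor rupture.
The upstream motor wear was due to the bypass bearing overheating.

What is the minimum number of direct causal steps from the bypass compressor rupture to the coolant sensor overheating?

Shortest chain: the bypass compressor rupture → the bypass valve rupture → the bypass bearing overheating → the upstream motor wear → the coolant sensor overheating.

4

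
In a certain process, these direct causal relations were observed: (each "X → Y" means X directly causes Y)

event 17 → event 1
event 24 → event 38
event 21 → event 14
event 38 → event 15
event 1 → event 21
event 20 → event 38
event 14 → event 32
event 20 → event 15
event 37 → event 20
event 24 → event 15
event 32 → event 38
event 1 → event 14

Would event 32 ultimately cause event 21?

Event 32 leads to event 38, event 15; event 21 is not among them.

No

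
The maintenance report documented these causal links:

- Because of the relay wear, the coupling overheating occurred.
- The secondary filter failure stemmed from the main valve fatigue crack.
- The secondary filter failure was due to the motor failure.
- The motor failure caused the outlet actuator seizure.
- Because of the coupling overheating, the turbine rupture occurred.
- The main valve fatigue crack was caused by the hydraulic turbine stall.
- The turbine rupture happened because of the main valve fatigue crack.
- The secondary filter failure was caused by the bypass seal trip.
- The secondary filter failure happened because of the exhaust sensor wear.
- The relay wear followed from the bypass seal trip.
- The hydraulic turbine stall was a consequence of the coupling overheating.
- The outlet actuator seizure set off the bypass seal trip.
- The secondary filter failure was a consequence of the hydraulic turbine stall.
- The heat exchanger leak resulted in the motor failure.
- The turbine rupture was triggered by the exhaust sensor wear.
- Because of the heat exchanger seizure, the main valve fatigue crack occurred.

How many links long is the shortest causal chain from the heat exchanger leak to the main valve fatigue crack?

Shortest chain: the heat exchanger leak → the motor failure → the outlet actuator seizure → the bypass seal trip → the relay wear → the coupling overheating → the hydraulic turbine stall → the main valve fatigue crack.

7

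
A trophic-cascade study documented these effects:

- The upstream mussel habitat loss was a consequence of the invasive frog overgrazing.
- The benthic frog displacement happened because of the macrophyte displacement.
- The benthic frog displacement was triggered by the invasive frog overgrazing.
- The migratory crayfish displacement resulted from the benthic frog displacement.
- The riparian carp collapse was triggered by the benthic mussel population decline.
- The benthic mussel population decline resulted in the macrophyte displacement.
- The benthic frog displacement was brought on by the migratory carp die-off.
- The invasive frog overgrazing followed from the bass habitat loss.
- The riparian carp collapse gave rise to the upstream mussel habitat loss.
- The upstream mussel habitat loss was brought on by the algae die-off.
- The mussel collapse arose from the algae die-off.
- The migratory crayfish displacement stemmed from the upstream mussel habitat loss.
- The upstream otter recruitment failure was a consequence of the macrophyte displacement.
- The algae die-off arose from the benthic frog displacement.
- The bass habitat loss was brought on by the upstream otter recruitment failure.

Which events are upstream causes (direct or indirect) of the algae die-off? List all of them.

Immediate cause of the algae die-off: the benthic frog displacement.
Further upstream: the benthic mussel population decline, the macrophyte displacement, the upstream otter recruitment failure, the migratory carp die-off, the bass habitat loss, the invasive frog overgrazing.

the bass habitat loss, the benthic frog displacement, the benthic mussel population decline, the invasive frog overgrazing, the macrophyte displacement, the migratory carp die-off, the upstream otter recruitment failure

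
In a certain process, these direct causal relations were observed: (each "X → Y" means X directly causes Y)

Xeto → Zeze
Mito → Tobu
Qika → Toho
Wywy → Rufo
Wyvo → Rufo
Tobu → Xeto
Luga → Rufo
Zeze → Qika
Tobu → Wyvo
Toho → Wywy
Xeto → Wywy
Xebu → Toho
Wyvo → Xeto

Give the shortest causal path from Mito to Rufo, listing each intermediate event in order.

Mito → Tobu
Tobu → Wyvo
Wyvo → Rufo
Length: 3 steps.

Mito → Tobu → Wyvo → Rufo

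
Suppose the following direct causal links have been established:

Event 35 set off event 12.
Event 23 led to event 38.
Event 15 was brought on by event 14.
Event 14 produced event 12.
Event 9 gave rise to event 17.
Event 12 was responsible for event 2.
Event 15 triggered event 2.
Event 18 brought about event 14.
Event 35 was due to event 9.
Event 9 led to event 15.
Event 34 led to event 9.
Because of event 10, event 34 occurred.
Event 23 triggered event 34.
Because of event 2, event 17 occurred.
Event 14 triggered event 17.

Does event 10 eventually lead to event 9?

Yes

There is a causal chain: event 10 → event 34 → event 9.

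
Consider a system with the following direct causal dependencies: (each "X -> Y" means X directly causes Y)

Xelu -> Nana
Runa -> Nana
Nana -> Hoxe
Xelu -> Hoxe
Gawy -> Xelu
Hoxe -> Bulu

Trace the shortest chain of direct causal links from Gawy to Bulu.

Gawy → Xelu
Xelu → Hoxe
Hoxe → Bulu
Length: 3 steps.

Gawy → Xelu → Hoxe → Bulu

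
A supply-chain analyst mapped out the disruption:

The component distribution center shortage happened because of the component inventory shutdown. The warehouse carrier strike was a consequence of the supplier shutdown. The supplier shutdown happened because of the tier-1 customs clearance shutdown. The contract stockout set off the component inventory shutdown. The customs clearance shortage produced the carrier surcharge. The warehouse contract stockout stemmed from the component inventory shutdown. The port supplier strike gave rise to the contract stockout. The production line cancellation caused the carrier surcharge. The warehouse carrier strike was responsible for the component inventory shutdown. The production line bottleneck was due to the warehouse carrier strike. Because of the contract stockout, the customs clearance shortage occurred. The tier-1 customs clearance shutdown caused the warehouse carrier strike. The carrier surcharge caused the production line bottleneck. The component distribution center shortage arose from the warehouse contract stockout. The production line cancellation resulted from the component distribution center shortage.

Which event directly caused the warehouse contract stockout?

Upstream contributors include the tier-1 customs clearance shutdown, the port supplier strike, the supplier shutdown, the contract stockout, the warehouse carrier strike, but only the component inventory shutdown feeds directly into the warehouse contract stockout.

the component inventory shutdown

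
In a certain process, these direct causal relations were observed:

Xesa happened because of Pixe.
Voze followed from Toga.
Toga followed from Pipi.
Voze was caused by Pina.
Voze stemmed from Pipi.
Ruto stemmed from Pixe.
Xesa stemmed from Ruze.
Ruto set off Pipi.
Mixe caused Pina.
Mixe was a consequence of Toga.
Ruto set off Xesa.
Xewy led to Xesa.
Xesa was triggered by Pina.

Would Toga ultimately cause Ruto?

No

Toga leads to Mixe, Pina, Xesa, Voze; Ruto is not among them.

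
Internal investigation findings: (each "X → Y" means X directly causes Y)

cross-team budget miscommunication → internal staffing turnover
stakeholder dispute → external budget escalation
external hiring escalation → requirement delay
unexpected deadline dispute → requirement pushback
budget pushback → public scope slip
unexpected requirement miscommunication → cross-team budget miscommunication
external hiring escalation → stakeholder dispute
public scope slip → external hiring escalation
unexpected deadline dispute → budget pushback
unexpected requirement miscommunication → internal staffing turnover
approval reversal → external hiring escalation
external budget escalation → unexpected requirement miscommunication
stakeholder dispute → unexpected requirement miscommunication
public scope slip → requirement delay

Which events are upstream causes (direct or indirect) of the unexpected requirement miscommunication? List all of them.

the approval reversal, the budget pushback, the external budget escalation, the external hiring escalation, the public scope slip, the stakeholder dispute, the unexpected deadline dispute

Immediate causes of the unexpected requirement miscommunication: the stakeholder dispute, the external budget escalation.
Further upstream: the unexpected deadline dispute, the budget pushback, the public scope slip, the external hiring escalation, the approval reversal.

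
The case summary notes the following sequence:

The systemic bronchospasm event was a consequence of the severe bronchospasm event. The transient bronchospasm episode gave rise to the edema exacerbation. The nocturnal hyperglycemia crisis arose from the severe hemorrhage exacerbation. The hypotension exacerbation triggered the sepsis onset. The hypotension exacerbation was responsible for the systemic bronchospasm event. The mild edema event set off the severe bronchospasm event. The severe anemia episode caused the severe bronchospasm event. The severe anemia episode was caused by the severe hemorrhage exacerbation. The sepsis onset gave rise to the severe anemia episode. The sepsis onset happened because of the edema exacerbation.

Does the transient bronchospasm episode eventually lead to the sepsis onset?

Yes

There is a causal chain: the transient bronchospasm episode → the edema exacerbation → the sepsis onset.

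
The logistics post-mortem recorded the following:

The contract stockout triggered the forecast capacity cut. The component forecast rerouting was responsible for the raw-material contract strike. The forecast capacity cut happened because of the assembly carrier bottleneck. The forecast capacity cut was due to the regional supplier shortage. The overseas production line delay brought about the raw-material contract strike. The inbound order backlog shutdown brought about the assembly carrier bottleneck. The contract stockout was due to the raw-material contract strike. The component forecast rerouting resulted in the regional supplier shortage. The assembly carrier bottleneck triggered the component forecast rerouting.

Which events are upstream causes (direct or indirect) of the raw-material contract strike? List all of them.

Immediate causes of the raw-material contract strike: the overseas production line delay, the component forecast rerouting.
Further upstream: the inbound order backlog shutdown, the assembly carrier bottleneck.

the assembly carrier bottleneck, the component forecast rerouting, the inbound order backlog shutdown, the overseas production line delay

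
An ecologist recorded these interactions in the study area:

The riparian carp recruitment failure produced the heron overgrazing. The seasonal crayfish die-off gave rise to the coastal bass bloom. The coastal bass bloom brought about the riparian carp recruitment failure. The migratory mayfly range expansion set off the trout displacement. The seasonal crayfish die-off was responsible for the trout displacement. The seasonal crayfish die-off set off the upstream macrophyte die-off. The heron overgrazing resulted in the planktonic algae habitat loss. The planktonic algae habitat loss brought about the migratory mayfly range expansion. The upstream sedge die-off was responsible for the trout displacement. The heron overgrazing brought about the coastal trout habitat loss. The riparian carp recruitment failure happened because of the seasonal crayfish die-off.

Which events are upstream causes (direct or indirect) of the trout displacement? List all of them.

the coastal bass bloom, the heron overgrazing, the migratory mayfly range expansion, the planktonic algae habitat loss, the riparian carp recruitment failure, the seasonal crayfish die-off, the upstream sedge die-off

Immediate causes of the trout displacement: the seasonal crayfish die-off, the upstream sedge die-off, the migratory mayfly range expansion.
Further upstream: the coastal bass bloom, the riparian carp recruitment failure, the heron overgrazing, the planktonic algae habitat loss.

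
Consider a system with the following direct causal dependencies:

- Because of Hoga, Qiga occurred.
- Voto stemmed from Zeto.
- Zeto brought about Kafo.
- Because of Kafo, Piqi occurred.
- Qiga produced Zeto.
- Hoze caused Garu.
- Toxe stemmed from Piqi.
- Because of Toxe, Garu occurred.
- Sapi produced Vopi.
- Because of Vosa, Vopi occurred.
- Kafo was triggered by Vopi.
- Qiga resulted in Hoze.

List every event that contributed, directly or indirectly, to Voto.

Hoga, Qiga, Zeto

Immediate cause of Voto: Zeto.
Further upstream: Hoga, Qiga.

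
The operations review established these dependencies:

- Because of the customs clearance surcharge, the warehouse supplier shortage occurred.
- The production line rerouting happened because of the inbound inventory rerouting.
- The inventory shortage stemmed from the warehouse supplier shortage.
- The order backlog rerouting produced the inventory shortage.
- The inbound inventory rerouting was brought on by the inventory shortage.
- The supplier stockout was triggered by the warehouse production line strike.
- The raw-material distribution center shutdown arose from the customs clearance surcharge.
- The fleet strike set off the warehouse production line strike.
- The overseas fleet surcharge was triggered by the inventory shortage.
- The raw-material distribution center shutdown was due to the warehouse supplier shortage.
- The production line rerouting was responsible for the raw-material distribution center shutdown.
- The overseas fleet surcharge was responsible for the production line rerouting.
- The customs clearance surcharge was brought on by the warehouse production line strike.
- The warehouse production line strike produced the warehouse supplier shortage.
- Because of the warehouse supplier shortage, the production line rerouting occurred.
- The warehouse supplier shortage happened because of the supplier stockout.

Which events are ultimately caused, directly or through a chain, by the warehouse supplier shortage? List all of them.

Direct effects: the inventory shortage, the production line rerouting, the raw-material distribution center shutdown.
2 steps out: the overseas fleet surcharge, the inbound inventory rerouting.
Not reachable from it: the fleet strike, the warehouse production line strike, the customs clearance surcharge, the supplier stockout, the order backlog rerouting.

the inbound inventory rerouting, the inventory shortage, the overseas fleet surcharge, the production line rerouting, the raw-material distribution center shutdown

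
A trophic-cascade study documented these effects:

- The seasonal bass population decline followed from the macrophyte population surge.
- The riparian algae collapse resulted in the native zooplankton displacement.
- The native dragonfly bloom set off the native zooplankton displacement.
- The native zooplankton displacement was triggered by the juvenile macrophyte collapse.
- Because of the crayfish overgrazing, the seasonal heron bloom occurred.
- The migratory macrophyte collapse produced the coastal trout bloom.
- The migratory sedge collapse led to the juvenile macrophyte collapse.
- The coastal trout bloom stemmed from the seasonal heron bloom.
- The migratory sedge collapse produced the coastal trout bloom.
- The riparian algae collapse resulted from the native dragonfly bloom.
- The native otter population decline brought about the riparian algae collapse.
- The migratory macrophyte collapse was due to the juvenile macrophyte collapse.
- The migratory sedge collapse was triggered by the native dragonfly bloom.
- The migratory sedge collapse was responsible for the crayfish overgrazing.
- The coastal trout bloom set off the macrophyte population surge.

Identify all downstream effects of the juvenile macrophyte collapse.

the coastal trout bloom, the macrophyte population surge, the migratory macrophyte collapse, the native zooplankton displacement, the seasonal bass population decline

Direct effects: the native zooplankton displacement, the migratory macrophyte collapse.
2 steps out: the coastal trout bloom.
3 steps out: the macrophyte population surge.
4 steps out: the seasonal bass population decline.
Not reachable from it: the native dragonfly bloom, the riparian algae collapse, the migratory sedge collapse, the crayfish overgrazing, the seasonal heron bloom, the native otter population decline.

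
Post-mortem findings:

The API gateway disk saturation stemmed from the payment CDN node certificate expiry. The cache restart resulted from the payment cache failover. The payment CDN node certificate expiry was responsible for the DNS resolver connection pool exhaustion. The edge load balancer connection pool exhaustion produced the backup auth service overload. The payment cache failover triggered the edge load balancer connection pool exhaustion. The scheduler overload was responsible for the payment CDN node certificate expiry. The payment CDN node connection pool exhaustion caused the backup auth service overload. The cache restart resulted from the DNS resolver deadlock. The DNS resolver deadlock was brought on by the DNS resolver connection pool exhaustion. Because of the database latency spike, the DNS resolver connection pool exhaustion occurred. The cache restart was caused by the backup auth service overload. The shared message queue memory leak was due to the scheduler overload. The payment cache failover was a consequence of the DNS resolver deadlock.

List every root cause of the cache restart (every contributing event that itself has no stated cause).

Tracing upstream from the cache restart: the cache restart ← the DNS resolver deadlock ← the DNS resolver connection pool exhaustion ← the database latency spike.
A separate upstream branch: the cache restart ← the DNS resolver deadlock ← the DNS resolver connection pool exhaustion ← the payment CDN node certificate expiry ← the scheduler overload.
A separate upstream branch: the cache restart ← the backup auth service overload ← the payment CDN node connection pool exhaustion.
Each of those chain origins has no stated cause.

the database latency spike, the payment CDN node connection pool exhaustion, the scheduler overload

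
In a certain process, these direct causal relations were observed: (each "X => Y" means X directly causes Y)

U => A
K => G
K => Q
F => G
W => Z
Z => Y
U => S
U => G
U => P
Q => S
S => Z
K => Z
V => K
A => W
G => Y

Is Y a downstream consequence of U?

There is a causal chain: U → G → Y.

Yes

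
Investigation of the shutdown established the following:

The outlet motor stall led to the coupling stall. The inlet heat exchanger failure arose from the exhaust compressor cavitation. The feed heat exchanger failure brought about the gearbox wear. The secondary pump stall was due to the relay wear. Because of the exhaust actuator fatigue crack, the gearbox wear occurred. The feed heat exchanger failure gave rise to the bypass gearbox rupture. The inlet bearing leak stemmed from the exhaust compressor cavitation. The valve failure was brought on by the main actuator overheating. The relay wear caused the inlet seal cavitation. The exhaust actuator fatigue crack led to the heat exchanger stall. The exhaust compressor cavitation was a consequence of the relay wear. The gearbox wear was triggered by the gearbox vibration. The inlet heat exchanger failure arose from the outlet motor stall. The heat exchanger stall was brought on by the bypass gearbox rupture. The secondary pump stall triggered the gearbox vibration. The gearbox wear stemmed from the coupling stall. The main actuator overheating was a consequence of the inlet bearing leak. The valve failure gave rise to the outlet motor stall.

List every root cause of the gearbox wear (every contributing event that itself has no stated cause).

the exhaust actuator fatigue crack, the feed heat exchanger failure, the relay wear

Tracing upstream from the gearbox wear: the gearbox wear ← the gearbox vibration ← the secondary pump stall ← the relay wear.
A separate upstream branch: the gearbox wear ← the exhaust actuator fatigue crack.
A separate upstream branch: the gearbox wear ← the feed heat exchanger failure.
Each of those chain origins has no stated cause.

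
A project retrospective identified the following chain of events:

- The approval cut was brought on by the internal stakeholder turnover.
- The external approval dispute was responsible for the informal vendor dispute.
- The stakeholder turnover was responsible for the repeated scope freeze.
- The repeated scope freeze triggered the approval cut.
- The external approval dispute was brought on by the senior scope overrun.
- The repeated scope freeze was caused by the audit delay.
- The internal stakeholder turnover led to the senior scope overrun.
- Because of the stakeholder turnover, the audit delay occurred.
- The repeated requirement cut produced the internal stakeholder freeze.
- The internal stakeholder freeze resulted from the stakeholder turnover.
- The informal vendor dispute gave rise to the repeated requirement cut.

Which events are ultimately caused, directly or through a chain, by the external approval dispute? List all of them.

Direct effects: the informal vendor dispute.
2 steps out: the repeated requirement cut.
3 steps out: the internal stakeholder freeze.
Not reachable from it: the stakeholder turnover, the audit delay, the internal stakeholder turnover, the senior scope overrun, the repeated scope freeze, the approval cut.

the informal vendor dispute, the internal stakeholder freeze, the repeated requirement cut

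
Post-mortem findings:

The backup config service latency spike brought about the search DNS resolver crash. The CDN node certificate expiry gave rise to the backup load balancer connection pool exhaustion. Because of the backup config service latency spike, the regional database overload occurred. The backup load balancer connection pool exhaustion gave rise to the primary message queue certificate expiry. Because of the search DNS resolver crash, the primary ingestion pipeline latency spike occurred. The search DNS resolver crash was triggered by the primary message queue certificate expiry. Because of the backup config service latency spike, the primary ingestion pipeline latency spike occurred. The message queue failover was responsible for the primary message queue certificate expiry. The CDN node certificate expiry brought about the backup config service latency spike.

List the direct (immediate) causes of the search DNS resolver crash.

Upstream contributors include the CDN node certificate expiry, the message queue failover, the backup load balancer connection pool exhaustion, but only the backup config service latency spike, the primary message queue certificate expiry feed directly into the search DNS resolver crash.

the backup config service latency spike, the primary message queue certificate expiry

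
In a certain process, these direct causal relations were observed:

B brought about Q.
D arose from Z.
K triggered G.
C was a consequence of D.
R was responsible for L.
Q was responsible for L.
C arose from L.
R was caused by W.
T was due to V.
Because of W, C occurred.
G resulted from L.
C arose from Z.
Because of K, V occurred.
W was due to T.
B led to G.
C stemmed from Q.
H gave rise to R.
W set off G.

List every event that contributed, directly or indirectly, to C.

B, D, H, K, L, Q, R, T, V, W, Z

Immediate causes of C: Q, W, L, Z, D.
Further upstream: B, K, H, V, T, R.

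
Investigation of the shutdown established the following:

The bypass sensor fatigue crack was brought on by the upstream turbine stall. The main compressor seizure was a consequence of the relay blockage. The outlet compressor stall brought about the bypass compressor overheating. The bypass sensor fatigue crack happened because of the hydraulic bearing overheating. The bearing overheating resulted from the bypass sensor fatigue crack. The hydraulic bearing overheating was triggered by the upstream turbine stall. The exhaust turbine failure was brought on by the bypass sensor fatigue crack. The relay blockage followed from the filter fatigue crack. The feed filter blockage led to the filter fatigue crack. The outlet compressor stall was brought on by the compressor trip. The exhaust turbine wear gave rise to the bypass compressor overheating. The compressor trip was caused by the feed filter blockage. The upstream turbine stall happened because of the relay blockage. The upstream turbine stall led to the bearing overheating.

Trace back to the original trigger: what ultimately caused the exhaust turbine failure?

Tracing upstream from the exhaust turbine failure: the exhaust turbine failure ← the bypass sensor fatigue crack ← the upstream turbine stall ← the relay blockage ← the filter fatigue crack ← the feed filter blockage.
The feed filter blockage has no stated cause, so it is the root.

the feed filter blockage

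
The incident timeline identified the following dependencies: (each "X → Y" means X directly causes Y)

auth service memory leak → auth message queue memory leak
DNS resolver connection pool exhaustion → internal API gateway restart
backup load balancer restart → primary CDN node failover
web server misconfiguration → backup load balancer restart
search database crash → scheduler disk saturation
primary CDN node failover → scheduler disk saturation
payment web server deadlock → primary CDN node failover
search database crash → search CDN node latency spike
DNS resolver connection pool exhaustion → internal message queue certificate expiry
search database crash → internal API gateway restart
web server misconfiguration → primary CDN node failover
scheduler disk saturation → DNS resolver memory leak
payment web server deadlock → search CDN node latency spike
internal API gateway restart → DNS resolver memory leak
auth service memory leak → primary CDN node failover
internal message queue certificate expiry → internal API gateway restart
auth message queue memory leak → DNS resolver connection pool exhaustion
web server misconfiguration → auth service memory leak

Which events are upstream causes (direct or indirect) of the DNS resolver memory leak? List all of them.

Immediate causes of the DNS resolver memory leak: the internal API gateway restart, the scheduler disk saturation.
Further upstream: the web server misconfiguration, the auth service memory leak, the backup load balancer restart, the search database crash, the auth message queue memory leak, the DNS resolver connection pool exhaustion, the payment web server deadlock, the internal message queue certificate expiry, the primary CDN node failover.

the DNS resolver connection pool exhaustion, the auth message queue memory leak, the auth service memory leak, the backup load balancer restart, the internal API gateway restart, the internal message queue certificate expiry, the payment web server deadlock, the primary CDN node failover, the scheduler disk saturation, the search database crash, the web server misconfiguration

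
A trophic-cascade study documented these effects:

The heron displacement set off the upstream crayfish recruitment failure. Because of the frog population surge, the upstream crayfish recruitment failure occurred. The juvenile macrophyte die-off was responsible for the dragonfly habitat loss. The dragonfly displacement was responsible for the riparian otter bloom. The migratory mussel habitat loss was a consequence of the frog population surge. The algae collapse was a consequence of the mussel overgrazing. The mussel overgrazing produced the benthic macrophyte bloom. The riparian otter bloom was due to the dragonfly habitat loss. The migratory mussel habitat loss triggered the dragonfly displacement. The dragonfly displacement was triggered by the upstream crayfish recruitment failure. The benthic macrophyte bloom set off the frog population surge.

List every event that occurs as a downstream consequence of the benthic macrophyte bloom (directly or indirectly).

the dragonfly displacement, the frog population surge, the migratory mussel habitat loss, the riparian otter bloom, the upstream crayfish recruitment failure

Direct effects: the frog population surge.
2 steps out: the migratory mussel habitat loss, the upstream crayfish recruitment failure.
3 steps out: the dragonfly displacement.
4 steps out: the riparian otter bloom.
Not reachable from it: the mussel overgrazing, the juvenile macrophyte die-off, the dragonfly habitat loss, the heron displacement, the algae collapse.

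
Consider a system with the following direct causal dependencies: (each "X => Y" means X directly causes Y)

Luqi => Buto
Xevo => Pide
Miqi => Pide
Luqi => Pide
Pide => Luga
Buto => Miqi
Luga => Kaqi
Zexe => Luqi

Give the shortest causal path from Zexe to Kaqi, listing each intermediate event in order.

Zexe → Luqi
Luqi → Pide
Pide → Luga
Luga → Kaqi
Length: 4 steps.

Zexe → Luqi → Pide → Luga → Kaqi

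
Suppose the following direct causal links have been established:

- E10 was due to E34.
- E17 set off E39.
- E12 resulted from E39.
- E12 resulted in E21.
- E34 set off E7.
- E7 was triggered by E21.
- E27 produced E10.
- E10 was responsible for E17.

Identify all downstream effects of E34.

E10, E12, E17, E21, E39, E7

Direct effects: E10, E7.
2 steps out: E17.
3 steps out: E39.
4 steps out: E12.
5 steps out: E21.
Not reachable from it: E27.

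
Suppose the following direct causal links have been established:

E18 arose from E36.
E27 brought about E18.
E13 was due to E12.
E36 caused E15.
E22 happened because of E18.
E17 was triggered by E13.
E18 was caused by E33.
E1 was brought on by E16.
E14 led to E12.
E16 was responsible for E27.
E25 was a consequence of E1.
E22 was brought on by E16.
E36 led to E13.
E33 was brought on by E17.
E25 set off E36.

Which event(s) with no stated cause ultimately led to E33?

E14, E16

Tracing upstream from E33: E33 ← E17 ← E13 ← E36 ← E25 ← E1 ← E16.
A separate upstream branch: E33 ← E17 ← E13 ← E12 ← E14.
Each of those chain origins has no stated cause.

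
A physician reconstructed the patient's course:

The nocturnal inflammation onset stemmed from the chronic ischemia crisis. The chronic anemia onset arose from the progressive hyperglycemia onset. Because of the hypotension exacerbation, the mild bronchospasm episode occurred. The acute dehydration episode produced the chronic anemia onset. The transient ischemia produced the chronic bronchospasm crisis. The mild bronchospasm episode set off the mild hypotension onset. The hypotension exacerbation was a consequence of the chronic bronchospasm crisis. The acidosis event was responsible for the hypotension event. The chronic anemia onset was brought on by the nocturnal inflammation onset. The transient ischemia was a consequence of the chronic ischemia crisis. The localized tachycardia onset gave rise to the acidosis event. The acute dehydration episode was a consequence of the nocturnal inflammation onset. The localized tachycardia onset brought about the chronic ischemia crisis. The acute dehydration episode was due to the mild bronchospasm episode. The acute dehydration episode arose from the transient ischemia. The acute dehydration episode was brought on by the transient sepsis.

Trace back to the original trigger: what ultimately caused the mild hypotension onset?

the localized tachycardia onset

Tracing upstream from the mild hypotension onset: the mild hypotension onset ← the mild bronchospasm episode ← the hypotension exacerbation ← the chronic bronchospasm crisis ← the transient ischemia ← the chronic ischemia crisis ← the localized tachycardia onset.
The localized tachycardia onset has no stated cause, so it is the root.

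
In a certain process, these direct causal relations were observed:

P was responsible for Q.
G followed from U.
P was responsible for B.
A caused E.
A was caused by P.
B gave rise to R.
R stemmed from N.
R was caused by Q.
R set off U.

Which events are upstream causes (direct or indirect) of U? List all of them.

B, N, P, Q, R

Immediate cause of U: R.
Further upstream: P, B, N, Q.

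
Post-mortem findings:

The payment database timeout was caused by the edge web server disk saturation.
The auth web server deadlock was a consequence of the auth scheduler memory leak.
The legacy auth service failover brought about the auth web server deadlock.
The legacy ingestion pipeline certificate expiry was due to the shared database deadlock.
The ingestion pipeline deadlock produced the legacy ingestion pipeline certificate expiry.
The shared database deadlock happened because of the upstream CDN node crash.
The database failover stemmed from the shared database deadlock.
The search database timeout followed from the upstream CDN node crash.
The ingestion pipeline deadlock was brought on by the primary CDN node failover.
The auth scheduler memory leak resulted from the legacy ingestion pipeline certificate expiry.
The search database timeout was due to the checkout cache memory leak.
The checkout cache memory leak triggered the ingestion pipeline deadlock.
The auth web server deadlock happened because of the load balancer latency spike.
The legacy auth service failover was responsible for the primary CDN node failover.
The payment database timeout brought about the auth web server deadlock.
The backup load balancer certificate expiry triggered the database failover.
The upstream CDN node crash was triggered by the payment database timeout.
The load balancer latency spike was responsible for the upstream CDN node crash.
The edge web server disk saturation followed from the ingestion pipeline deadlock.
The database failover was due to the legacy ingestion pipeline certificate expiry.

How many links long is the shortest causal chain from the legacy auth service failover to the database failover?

4

Shortest chain: the legacy auth service failover → the primary CDN node failover → the ingestion pipeline deadlock → the legacy ingestion pipeline certificate expiry → the database failover.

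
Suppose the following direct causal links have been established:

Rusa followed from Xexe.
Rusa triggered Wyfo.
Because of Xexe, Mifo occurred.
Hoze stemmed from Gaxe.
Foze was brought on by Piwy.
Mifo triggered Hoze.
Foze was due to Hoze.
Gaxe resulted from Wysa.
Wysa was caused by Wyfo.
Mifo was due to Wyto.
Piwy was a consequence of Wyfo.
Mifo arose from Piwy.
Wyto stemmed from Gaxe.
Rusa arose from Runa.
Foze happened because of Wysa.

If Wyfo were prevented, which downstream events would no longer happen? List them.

Gaxe, Piwy, Wysa, Wyto

Downstream of Wyfo: Wysa, Gaxe, Piwy, Wyto, Mifo, Hoze, Foze.
Of those, still caused via another path: Mifo, Hoze, Foze.
The remainder have no surviving cause.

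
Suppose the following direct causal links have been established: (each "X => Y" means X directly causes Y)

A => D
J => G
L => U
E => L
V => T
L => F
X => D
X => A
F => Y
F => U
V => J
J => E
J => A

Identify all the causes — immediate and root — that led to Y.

Immediate cause of Y: F.
Further upstream: V, J, E, L.

E, F, J, L, V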